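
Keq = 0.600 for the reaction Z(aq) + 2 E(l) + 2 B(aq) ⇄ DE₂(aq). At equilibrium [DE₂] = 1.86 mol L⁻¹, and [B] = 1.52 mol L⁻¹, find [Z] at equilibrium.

[Z] = 1.34 mol L⁻¹

(E is a pure liquid — omitted from Keq.)
At equilibrium, Keq = [DE₂] / ([Z]·[B]²) = 0.600.
(1.86) / (([Z])·(1.52)²) = 0.600
[Z] = 1.34 mol L⁻¹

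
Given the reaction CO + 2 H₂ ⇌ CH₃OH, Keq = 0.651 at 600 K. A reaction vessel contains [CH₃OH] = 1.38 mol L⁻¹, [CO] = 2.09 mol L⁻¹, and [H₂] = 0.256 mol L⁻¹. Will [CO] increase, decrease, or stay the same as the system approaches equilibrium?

Q = [CH₃OH] / ([CO]·[H₂]²) = (1.38) / ((2.09)·(0.256)²) = 10.1
Q = 10.1 > Keq = 0.651: net reverse reaction.
CO is a reactant, so it increases.

increase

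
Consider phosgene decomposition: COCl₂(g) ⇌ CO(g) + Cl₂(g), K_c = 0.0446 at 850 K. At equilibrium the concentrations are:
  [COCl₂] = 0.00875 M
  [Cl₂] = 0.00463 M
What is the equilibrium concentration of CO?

At equilibrium, K_c = [CO]·[Cl₂] / [COCl₂] = 0.0446.
([CO])·(0.00463) / (0.00875) = 0.0446
[CO] = 0.0843 M

[CO] = 0.0843 M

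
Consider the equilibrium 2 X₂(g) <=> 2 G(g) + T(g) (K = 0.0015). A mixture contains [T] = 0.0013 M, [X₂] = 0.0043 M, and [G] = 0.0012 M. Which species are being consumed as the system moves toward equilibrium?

Q = [G]²·[T] / [X₂]² = (0.0012)²·(0.0013) / (0.0043)² = 1.0×10⁻⁴
Q = 1.0×10⁻⁴ < K = 0.0015: net forward reaction.

X₂ (reactants)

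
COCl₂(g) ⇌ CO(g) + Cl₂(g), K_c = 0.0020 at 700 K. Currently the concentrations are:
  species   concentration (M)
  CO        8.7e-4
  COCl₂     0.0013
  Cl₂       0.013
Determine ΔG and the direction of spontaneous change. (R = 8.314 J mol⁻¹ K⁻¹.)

Q_c = [CO]·[Cl₂] / [COCl₂] = (8.7e-4)·(0.013) / (0.0013) = 0.00870
ΔG = RT ln(Q_c/K_c) = (8.314 J mol⁻¹ K⁻¹)(700 K) × ln(0.00870/0.0020)
   = (5.820 kJ/mol)(1.470) = 8.56 kJ/mol
ΔG > 0, so the forward reaction is non-spontaneous (proceeds in reverse).

ΔG = 8.56 kJ/mol; the forward reaction is non-spontaneous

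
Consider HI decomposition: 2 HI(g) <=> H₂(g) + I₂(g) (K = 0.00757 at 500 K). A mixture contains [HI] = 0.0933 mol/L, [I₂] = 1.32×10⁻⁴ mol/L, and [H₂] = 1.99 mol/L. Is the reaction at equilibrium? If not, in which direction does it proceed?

toward reactants

Q = [H₂]·[I₂] / [HI]² = (1.99)·(1.32×10⁻⁴) / (0.0933)² = 0.0302
Q = 0.0302 > K = 0.00757, so the reverse reaction proceeds.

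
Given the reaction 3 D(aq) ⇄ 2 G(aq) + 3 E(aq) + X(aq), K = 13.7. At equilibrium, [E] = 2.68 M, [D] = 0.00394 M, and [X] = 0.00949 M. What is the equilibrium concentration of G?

[G] = 0.00214 M

At equilibrium, K = [G]²·[E]³·[X] / [D]³ = 13.7.
([G])²·(2.68)³·(0.00949) / (0.00394)³ = 13.7
[G]² = 4.59×10⁻⁶ ⇒ [G] = 0.00214 M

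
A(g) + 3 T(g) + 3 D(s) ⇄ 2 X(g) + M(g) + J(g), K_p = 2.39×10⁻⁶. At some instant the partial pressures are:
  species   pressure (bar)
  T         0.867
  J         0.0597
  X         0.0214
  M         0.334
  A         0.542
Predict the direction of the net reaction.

toward reactants

(D is a pure solid — omitted from Q_p.)
Q_p = P(X)²·P(M)·P(J) / (P(A)·P(T)³) = (0.0214)²·(0.334)·(0.0597) / ((0.542)·(0.867)³) = 2.59×10⁻⁵
Q_p = 2.59×10⁻⁵ > K_p = 2.39×10⁻⁶, so the reverse reaction proceeds.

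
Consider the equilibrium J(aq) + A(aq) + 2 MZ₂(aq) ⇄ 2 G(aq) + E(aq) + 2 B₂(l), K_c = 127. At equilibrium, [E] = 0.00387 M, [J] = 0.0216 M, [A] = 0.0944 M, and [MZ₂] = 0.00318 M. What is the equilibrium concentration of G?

(B₂ is a pure liquid — omitted from K_c.)
At equilibrium, K_c = [G]²·[E] / ([J]·[A]·[MZ₂]²) = 127.
([G])²·(0.00387) / ((0.0216)·(0.0944)·(0.00318)²) = 127
[G]² = 6.77×10⁻⁴ ⇒ [G] = 0.0260 M

[G] = 0.0260 M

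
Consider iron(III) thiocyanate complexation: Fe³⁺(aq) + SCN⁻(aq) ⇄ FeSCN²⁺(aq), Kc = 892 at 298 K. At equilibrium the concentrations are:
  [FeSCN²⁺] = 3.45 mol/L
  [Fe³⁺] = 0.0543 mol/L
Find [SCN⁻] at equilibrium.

At equilibrium, Kc = [FeSCN²⁺] / ([Fe³⁺]·[SCN⁻]) = 892.
(3.45) / ((0.0543)·([SCN⁻])) = 892
[SCN⁻] = 0.0712 mol/L

[SCN⁻] = 0.0712 mol/L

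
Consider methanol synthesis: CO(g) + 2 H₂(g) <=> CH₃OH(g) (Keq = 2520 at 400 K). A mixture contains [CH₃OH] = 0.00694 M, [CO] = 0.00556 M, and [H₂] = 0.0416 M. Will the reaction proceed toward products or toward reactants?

Q = [CH₃OH] / ([CO]·[H₂]²) = (0.00694) / ((0.00556)·(0.0416)²) = 721
Q = 721 < Keq = 2520, so the forward reaction proceeds.

toward products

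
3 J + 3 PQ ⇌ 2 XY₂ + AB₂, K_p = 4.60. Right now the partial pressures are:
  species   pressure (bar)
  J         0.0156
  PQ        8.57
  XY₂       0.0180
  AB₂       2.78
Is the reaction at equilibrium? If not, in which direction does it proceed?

to the right

Q_p = P(XY₂)²·P(AB₂) / (P(J)³·P(PQ)³) = (0.0180)²·(2.78) / ((0.0156)³·(8.57)³) = 0.377
Q_p = 0.377 < K_p = 4.60, so the forward reaction proceeds.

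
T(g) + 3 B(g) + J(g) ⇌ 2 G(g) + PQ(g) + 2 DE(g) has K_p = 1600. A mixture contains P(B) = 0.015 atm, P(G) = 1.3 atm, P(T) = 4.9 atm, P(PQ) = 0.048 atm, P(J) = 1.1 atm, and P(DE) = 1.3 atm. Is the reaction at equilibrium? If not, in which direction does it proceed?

Q_p = P(G)²·P(PQ)·P(DE)² / (P(T)·P(B)³·P(J)) = (1.3)²·(0.048)·(1.3)² / ((4.9)·(0.015)³·(1.1)) = 7500
Q_p = 7500 > K_p = 1600, so the reverse reaction proceeds.

to the left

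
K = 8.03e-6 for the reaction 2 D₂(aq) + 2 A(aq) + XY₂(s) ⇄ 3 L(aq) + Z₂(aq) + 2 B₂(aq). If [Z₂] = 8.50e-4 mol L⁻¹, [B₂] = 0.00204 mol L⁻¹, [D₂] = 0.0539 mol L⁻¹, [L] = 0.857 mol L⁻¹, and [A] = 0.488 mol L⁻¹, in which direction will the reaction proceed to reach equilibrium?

(XY₂ is a pure solid — omitted from Q.)
Q = [L]³·[Z₂]·[B₂]² / ([D₂]²·[A]²) = (0.857)³·(8.50e-4)·(0.00204)² / ((0.0539)²·(0.488)²) = 3.22e-6
Q = 3.22e-6 < K = 8.03e-6, so the forward reaction proceeds.

forward (toward products)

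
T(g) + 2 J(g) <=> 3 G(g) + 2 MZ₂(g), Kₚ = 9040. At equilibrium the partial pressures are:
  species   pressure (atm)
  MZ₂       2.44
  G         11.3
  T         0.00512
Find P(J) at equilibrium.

At equilibrium, Kₚ = P(G)³·P(MZ₂)² / (P(T)·P(J)²) = 9040.
(11.3)³·(2.44)² / ((0.00512)·(P(J))²) = 9040
P(J)² = 186 ⇒ P(J) = 13.6 atm

P(J) = 13.6 atm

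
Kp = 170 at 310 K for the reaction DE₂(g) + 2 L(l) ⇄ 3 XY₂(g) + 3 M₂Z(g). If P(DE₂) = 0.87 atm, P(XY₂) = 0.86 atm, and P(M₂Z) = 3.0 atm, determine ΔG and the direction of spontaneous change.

ΔG = -5.55 kJ/mol; the forward reaction is spontaneous

(L is a pure liquid — omitted from Qp.)
Qp = P(XY₂)³·P(M₂Z)³ / P(DE₂) = (0.86)³·(3.0)³ / (0.87) = 19.7
ΔG = RT ln(Qp/Kp) = (8.314 J mol⁻¹ K⁻¹)(310 K) × ln(19.7/170)
   = (2.577 kJ/mol)(-2.155) = -5.55 kJ/mol
ΔG < 0, so the forward reaction is spontaneous (proceeds forward).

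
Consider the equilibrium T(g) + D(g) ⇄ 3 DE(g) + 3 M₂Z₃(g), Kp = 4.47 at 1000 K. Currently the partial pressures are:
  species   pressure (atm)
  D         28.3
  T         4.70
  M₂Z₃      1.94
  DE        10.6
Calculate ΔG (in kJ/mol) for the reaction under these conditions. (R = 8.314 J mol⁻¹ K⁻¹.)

Qp = P(DE)³·P(M₂Z₃)³ / (P(T)·P(D)) = (10.6)³·(1.94)³ / ((4.70)·(28.3)) = 65.4
ΔG = RT ln(Qp/Kp) = (8.314 J mol⁻¹ K⁻¹)(1000 K) × ln(65.4/4.47)
   = (8.314 kJ/mol)(2.683) = 22.3 kJ/mol
ΔG > 0, so the forward reaction is non-spontaneous (proceeds in reverse).

ΔG = 22.3 kJ/mol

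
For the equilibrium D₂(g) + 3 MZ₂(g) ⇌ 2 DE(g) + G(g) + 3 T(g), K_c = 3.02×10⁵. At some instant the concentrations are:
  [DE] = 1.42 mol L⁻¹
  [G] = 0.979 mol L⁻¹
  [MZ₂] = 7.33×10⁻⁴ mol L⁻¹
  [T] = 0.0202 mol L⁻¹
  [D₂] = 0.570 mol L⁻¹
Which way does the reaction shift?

in the forward direction

Q_c = [DE]²·[G]·[T]³ / ([D₂]·[MZ₂]³) = (1.42)²·(0.979)·(0.0202)³ / ((0.570)·(7.33×10⁻⁴)³) = 72500
Q_c = 72500 < K_c = 3.02×10⁵, so the forward reaction proceeds.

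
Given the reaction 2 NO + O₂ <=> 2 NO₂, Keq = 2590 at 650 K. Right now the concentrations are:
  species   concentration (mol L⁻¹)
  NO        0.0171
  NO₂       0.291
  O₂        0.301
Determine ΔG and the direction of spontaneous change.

Q = [NO₂]² / ([NO]²·[O₂]) = (0.291)² / ((0.0171)²·(0.301)) = 962
ΔG = RT ln(Q/Keq) = (8.314 J mol⁻¹ K⁻¹)(650 K) × ln(962/2590)
   = (5.404 kJ/mol)(-0.9904) = -5.35 kJ/mol
ΔG < 0, so the forward reaction is spontaneous (proceeds forward).

ΔG = -5.35 kJ/mol; the forward reaction is spontaneous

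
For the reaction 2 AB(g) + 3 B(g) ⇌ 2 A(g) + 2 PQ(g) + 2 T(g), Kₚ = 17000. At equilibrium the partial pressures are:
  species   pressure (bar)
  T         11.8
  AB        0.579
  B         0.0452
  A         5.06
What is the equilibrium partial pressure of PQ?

At equilibrium, Kₚ = P(A)²·P(PQ)²·P(T)² / (P(AB)²·P(B)³) = 17000.
(5.06)²·(P(PQ))²·(11.8)² / ((0.579)²·(0.0452)³) = 17000
P(PQ)² = 1.48e-4 ⇒ P(PQ) = 0.0122 bar

P(PQ) = 0.0122 bar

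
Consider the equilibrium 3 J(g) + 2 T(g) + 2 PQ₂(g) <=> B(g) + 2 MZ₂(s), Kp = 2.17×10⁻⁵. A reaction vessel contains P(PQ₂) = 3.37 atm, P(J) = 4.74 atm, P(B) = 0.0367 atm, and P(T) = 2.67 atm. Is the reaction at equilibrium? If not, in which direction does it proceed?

(MZ₂ is a pure solid — omitted from Qp.)
Qp = P(B) / (P(J)³·P(T)²·P(PQ₂)²) = (0.0367) / ((4.74)³·(2.67)²·(3.37)²) = 4.26×10⁻⁶
Qp = 4.26×10⁻⁶ < Kp = 2.17×10⁻⁵, so the forward reaction proceeds.

forward (toward products)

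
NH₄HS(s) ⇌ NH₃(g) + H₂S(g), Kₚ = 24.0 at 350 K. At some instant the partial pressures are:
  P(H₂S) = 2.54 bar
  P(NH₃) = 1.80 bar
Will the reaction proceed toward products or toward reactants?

(NH₄HS is a pure solid — omitted from Qₚ.)
Qₚ = P(NH₃)·P(H₂S) = (1.80)·(2.54) = 4.57
Qₚ = 4.57 < Kₚ = 24.0, so the forward reaction proceeds.

in the forward direction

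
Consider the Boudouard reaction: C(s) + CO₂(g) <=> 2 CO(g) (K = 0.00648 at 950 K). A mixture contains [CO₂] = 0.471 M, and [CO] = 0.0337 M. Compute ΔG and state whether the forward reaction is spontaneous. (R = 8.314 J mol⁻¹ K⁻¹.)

ΔG = -7.81 kJ/mol; the forward reaction is spontaneous

(C is a pure solid — omitted from Q.)
Q = [CO]² / [CO₂] = (0.0337)² / (0.471) = 0.00241
ΔG = RT ln(Q/K) = (8.314 J mol⁻¹ K⁻¹)(950 K) × ln(0.00241/0.00648)
   = (7.898 kJ/mol)(-0.9891) = -7.81 kJ/mol
ΔG < 0, so the forward reaction is spontaneous (proceeds forward).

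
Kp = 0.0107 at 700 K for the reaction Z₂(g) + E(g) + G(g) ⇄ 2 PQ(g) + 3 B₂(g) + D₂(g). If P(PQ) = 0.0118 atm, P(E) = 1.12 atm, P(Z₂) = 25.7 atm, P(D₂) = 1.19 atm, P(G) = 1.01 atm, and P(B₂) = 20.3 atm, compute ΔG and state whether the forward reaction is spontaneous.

Qp = P(PQ)²·P(B₂)³·P(D₂) / (P(Z₂)·P(E)·P(G)) = (0.0118)²·(20.3)³·(1.19) / ((25.7)·(1.12)·(1.01)) = 0.0477
ΔG = RT ln(Qp/Kp) = (8.314 J mol⁻¹ K⁻¹)(700 K) × ln(0.0477/0.0107)
   = (5.820 kJ/mol)(1.495) = 8.70 kJ/mol
ΔG > 0, so the forward reaction is non-spontaneous (proceeds in reverse).

ΔG = 8.70 kJ/mol; the forward reaction is non-spontaneous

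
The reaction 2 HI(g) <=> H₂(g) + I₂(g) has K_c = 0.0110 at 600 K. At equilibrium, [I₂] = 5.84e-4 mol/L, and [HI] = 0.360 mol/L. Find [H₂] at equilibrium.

At equilibrium, K_c = [H₂]·[I₂] / [HI]² = 0.0110.
([H₂])·(5.84e-4) / (0.360)² = 0.0110
[H₂] = 2.44 mol/L

[H₂] = 2.44 mol/L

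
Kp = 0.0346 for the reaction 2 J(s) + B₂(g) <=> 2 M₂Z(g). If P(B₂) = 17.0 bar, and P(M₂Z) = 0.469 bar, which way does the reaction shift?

in the forward direction

(J is a pure solid — omitted from Qp.)
Qp = P(M₂Z)² / P(B₂) = (0.469)² / (17.0) = 0.0129
Qp = 0.0129 < Kp = 0.0346, so the forward reaction proceeds.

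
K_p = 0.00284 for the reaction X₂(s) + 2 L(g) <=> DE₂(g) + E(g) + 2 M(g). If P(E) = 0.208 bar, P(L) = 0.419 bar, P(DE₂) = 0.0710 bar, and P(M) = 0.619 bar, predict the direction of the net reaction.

in the reverse direction

(X₂ is a pure solid — omitted from Q_p.)
Q_p = P(DE₂)·P(E)·P(M)² / P(L)² = (0.0710)·(0.208)·(0.619)² / (0.419)² = 0.0322
Q_p = 0.0322 > K_p = 0.00284, so the reverse reaction proceeds.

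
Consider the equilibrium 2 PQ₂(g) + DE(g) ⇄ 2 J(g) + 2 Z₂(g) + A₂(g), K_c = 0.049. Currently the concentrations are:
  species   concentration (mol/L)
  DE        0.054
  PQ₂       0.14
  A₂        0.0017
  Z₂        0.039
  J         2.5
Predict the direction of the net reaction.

Q_c = [J]²·[Z₂]²·[A₂] / ([PQ₂]²·[DE]) = (2.5)²·(0.039)²·(0.0017) / ((0.14)²·(0.054)) = 0.015
Q_c = 0.015 < K_c = 0.049, so the forward reaction proceeds.

forward (toward products)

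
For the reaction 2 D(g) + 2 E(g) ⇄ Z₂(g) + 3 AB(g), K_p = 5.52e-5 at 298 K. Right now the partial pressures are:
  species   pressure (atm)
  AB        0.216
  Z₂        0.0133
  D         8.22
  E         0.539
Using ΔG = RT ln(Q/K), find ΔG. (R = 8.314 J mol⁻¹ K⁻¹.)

ΔG = -5.18 kJ/mol

Q_p = P(Z₂)·P(AB)³ / (P(D)²·P(E)²) = (0.0133)·(0.216)³ / ((8.22)²·(0.539)²) = 6.83e-6
ΔG = RT ln(Q_p/K_p) = (8.314 J mol⁻¹ K⁻¹)(298 K) × ln(6.83e-6/5.52e-5)
   = (2.478 kJ/mol)(-2.090) = -5.18 kJ/mol
ΔG < 0, so the forward reaction is spontaneous (proceeds forward).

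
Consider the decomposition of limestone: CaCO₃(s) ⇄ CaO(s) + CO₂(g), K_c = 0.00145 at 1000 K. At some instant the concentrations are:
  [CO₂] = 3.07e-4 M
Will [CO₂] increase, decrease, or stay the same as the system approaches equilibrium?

increase

(CaCO₃, CaO are pure solids — omitted from Q_c.)
Q_c = [CO₂] = 3.07e-4
Q_c = 3.07e-4 < K_c = 0.00145: net forward reaction.
CO₂ is a product, so it increases.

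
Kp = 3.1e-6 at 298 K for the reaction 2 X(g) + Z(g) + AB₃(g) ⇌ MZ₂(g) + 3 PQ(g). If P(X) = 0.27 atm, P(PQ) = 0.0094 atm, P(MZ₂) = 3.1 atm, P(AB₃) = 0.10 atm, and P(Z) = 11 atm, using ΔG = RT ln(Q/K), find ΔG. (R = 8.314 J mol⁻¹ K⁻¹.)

Qp = P(MZ₂)·P(PQ)³ / (P(X)²·P(Z)·P(AB₃)) = (3.1)·(0.0094)³ / ((0.27)²·(11)·(0.10)) = 3.21e-5
ΔG = RT ln(Qp/Kp) = (8.314 J mol⁻¹ K⁻¹)(298 K) × ln(3.21e-5/3.1e-6)
   = (2.478 kJ/mol)(2.337) = 5.79 kJ/mol
ΔG > 0, so the forward reaction is non-spontaneous (proceeds in reverse).

ΔG = 5.79 kJ/mol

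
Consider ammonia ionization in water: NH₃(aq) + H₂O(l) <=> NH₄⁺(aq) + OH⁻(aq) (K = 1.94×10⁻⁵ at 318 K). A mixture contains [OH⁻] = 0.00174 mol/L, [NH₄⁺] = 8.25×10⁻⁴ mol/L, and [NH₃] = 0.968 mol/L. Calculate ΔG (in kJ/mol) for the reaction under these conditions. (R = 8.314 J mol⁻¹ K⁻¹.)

ΔG = -6.80 kJ/mol

(H₂O is a pure liquid — omitted from Q.)
Q = [NH₄⁺]·[OH⁻] / [NH₃] = (8.25×10⁻⁴)·(0.00174) / (0.968) = 1.48×10⁻⁶
ΔG = RT ln(Q/K) = (8.314 J mol⁻¹ K⁻¹)(318 K) × ln(1.48×10⁻⁶/1.94×10⁻⁵)
   = (2.644 kJ/mol)(-2.573) = -6.80 kJ/mol
ΔG < 0, so the forward reaction is spontaneous (proceeds forward).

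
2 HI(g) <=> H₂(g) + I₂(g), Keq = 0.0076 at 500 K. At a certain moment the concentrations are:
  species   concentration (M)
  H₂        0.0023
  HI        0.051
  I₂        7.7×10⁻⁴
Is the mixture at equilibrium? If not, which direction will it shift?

Q = [H₂]·[I₂] / [HI]² = (0.0023)·(7.7×10⁻⁴) / (0.051)² = 6.8×10⁻⁴
Q = 6.8×10⁻⁴ < Keq = 0.0076: net forward reaction.

no; Q < K, reaction proceeds forward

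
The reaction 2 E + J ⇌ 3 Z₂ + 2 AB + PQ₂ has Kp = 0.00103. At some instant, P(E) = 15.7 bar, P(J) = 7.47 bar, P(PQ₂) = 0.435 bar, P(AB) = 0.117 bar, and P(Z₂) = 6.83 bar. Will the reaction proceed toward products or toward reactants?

neither direction; the system is at equilibrium

Qp = P(Z₂)³·P(AB)²·P(PQ₂) / (P(E)²·P(J)) = (6.83)³·(0.117)²·(0.435) / ((15.7)²·(7.47)) = 0.00103
Qp = 0.00103 = Kp, so the system is already at equilibrium.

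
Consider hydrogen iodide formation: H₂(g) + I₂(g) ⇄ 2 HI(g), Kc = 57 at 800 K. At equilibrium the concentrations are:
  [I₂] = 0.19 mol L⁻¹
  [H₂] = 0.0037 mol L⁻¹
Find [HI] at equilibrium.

[HI] = 0.20 mol L⁻¹

At equilibrium, Kc = [HI]² / ([H₂]·[I₂]) = 57.
([HI])² / ((0.0037)·(0.19)) = 57
[HI]² = 0.0401 ⇒ [HI] = 0.20 mol L⁻¹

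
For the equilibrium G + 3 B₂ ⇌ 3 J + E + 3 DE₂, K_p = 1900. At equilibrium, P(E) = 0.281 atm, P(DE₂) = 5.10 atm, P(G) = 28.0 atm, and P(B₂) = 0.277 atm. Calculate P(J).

At equilibrium, K_p = P(J)³·P(E)·P(DE₂)³ / (P(G)·P(B₂)³) = 1900.
(P(J))³·(0.281)·(5.10)³ / ((28.0)·(0.277)³) = 1900
P(J)³ = 30.3 ⇒ P(J) = 3.12 atm

P(J) = 3.12 atm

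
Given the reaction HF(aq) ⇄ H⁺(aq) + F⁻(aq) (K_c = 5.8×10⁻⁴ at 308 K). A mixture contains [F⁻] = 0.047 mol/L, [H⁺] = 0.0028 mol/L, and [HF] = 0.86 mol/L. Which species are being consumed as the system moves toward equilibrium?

Q_c = [H⁺]·[F⁻] / [HF] = (0.0028)·(0.047) / (0.86) = 1.5×10⁻⁴
Q_c = 1.5×10⁻⁴ < K_c = 5.8×10⁻⁴: net forward reaction.

HF (reactants)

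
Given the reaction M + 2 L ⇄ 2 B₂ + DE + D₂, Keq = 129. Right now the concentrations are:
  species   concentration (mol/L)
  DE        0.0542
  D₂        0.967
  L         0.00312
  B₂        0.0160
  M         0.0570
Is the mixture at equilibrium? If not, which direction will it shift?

no; Q < K, reaction proceeds forward

Q = [B₂]²·[DE]·[D₂] / ([M]·[L]²) = (0.0160)²·(0.0542)·(0.967) / ((0.0570)·(0.00312)²) = 24.2
Q = 24.2 < Keq = 129: net forward reaction.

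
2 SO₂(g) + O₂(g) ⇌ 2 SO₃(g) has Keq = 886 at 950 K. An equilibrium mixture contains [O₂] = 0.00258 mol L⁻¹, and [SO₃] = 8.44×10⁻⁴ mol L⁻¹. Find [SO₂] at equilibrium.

[SO₂] = 5.58×10⁻⁴ mol L⁻¹

At equilibrium, Keq = [SO₃]² / ([SO₂]²·[O₂]) = 886.
(8.44×10⁻⁴)² / (([SO₂])²·(0.00258)) = 886
[SO₂]² = 3.12×10⁻⁷ ⇒ [SO₂] = 5.58×10⁻⁴ mol L⁻¹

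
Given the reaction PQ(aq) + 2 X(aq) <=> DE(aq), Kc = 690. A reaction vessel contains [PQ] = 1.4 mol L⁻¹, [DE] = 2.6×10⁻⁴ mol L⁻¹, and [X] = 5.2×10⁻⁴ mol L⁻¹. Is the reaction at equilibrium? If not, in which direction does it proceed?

neither direction; the system is at equilibrium

Qc = [DE] / ([PQ]·[X]²) = (2.6×10⁻⁴) / ((1.4)·(5.2×10⁻⁴)²) = 690
Qc = 690 = Kc, so the system is already at equilibrium.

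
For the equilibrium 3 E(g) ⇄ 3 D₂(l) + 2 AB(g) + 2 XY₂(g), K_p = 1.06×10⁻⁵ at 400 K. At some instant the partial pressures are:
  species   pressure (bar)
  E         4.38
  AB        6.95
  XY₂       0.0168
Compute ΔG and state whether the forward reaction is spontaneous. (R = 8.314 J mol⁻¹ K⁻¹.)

ΔG = 9.07 kJ/mol; the forward reaction is non-spontaneous

(D₂ is a pure liquid — omitted from Q_p.)
Q_p = P(AB)²·P(XY₂)² / P(E)³ = (6.95)²·(0.0168)² / (4.38)³ = 1.62×10⁻⁴
ΔG = RT ln(Q_p/K_p) = (8.314 J mol⁻¹ K⁻¹)(400 K) × ln(1.62×10⁻⁴/1.06×10⁻⁵)
   = (3.326 kJ/mol)(2.727) = 9.07 kJ/mol
ΔG > 0, so the forward reaction is non-spontaneous (proceeds in reverse).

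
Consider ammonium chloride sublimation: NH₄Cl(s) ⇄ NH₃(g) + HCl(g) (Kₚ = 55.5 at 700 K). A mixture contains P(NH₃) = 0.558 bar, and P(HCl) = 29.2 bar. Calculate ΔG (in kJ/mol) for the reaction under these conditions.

(NH₄Cl is a pure solid — omitted from Qₚ.)
Qₚ = P(NH₃)·P(HCl) = (0.558)·(29.2) = 16.3
ΔG = RT ln(Qₚ/Kₚ) = (8.314 J mol⁻¹ K⁻¹)(700 K) × ln(16.3/55.5)
   = (5.820 kJ/mol)(-1.225) = -7.13 kJ/mol
ΔG < 0, so the forward reaction is spontaneous (proceeds forward).

ΔG = -7.13 kJ/mol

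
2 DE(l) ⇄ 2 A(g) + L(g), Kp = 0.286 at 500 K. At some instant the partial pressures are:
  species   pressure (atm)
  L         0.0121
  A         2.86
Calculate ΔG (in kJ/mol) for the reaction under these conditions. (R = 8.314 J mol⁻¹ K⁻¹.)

(DE is a pure liquid — omitted from Qp.)
Qp = P(A)²·P(L) = (2.86)²·(0.0121) = 0.0990
ΔG = RT ln(Qp/Kp) = (8.314 J mol⁻¹ K⁻¹)(500 K) × ln(0.0990/0.286)
   = (4.157 kJ/mol)(-1.061) = -4.41 kJ/mol
ΔG < 0, so the forward reaction is spontaneous (proceeds forward).

ΔG = -4.41 kJ/mol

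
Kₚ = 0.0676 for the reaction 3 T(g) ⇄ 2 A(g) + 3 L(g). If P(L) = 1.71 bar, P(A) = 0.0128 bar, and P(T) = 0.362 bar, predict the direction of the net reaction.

in the forward direction

Qₚ = P(A)²·P(L)³ / P(T)³ = (0.0128)²·(1.71)³ / (0.362)³ = 0.0173
Qₚ = 0.0173 < Kₚ = 0.0676, so the forward reaction proceeds.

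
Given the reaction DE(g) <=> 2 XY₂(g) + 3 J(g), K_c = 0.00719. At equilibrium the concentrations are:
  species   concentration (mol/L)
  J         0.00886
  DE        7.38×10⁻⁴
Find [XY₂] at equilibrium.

[XY₂] = 2.76 mol/L

At equilibrium, K_c = [XY₂]²·[J]³ / [DE] = 0.00719.
([XY₂])²·(0.00886)³ / (7.38×10⁻⁴) = 0.00719
[XY₂]² = 7.63 ⇒ [XY₂] = 2.76 mol/L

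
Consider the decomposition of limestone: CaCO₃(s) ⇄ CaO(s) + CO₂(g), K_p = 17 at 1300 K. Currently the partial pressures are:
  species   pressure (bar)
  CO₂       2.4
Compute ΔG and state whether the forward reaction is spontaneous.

ΔG = -21.2 kJ/mol; the forward reaction is spontaneous

(CaCO₃, CaO are pure solids — omitted from Q_p.)
Q_p = P(CO₂) = 2.40
ΔG = RT ln(Q_p/K_p) = (8.314 J mol⁻¹ K⁻¹)(1300 K) × ln(2.40/17)
   = (10.81 kJ/mol)(-1.958) = -21.2 kJ/mol
ΔG < 0, so the forward reaction is spontaneous (proceeds forward).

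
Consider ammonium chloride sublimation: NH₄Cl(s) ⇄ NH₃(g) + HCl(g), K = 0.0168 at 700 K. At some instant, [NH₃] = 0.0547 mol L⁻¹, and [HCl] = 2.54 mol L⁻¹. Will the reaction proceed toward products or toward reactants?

toward reactants

(NH₄Cl is a pure solid — omitted from Q.)
Q = [NH₃]·[HCl] = (0.0547)·(2.54) = 0.139
Q = 0.139 > K = 0.0168, so the reverse reaction proceeds.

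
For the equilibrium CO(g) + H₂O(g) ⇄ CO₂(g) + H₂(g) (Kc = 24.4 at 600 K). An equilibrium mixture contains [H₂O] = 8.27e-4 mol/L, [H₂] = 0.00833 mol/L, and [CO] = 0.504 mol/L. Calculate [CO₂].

At equilibrium, Kc = [CO₂]·[H₂] / ([CO]·[H₂O]) = 24.4.
([CO₂])·(0.00833) / ((0.504)·(8.27e-4)) = 24.4
[CO₂] = 1.22 mol/L

[CO₂] = 1.22 mol/L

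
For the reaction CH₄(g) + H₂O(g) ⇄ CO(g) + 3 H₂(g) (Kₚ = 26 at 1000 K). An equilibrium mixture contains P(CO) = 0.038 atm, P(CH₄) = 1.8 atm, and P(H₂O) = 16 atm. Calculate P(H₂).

P(H₂) = 27 atm

At equilibrium, Kₚ = P(CO)·P(H₂)³ / (P(CH₄)·P(H₂O)) = 26.
(0.038)·(P(H₂))³ / ((1.8)·(16)) = 26
P(H₂)³ = 19700 ⇒ P(H₂) = 27 atm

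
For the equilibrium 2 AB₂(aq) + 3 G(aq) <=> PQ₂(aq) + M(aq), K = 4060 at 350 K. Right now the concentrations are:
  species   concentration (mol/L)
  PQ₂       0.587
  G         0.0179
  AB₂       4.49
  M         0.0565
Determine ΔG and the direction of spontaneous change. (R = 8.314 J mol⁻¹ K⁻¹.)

ΔG = -7.71 kJ/mol; the forward reaction is spontaneous

Q = [PQ₂]·[M] / ([AB₂]²·[G]³) = (0.587)·(0.0565) / ((4.49)²·(0.0179)³) = 287
ΔG = RT ln(Q/K) = (8.314 J mol⁻¹ K⁻¹)(350 K) × ln(287/4060)
   = (2.910 kJ/mol)(-2.649) = -7.71 kJ/mol
ΔG < 0, so the forward reaction is spontaneous (proceeds forward).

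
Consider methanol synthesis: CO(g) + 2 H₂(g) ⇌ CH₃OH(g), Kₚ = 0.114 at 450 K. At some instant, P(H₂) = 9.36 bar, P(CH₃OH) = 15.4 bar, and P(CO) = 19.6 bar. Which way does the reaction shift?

toward products

Qₚ = P(CH₃OH) / (P(CO)·P(H₂)²) = (15.4) / ((19.6)·(9.36)²) = 0.00897
Qₚ = 0.00897 < Kₚ = 0.114, so the forward reaction proceeds.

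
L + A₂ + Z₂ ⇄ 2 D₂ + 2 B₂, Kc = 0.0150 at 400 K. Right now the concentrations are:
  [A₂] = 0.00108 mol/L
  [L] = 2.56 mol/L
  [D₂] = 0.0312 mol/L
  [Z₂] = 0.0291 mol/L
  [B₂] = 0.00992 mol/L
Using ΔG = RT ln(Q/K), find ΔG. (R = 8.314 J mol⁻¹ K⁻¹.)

Qc = [D₂]²·[B₂]² / ([L]·[A₂]·[Z₂]) = (0.0312)²·(0.00992)² / ((2.56)·(0.00108)·(0.0291)) = 0.00119
ΔG = RT ln(Qc/Kc) = (8.314 J mol⁻¹ K⁻¹)(400 K) × ln(0.00119/0.0150)
   = (3.326 kJ/mol)(-2.534) = -8.43 kJ/mol
ΔG < 0, so the forward reaction is spontaneous (proceeds forward).

ΔG = -8.43 kJ/mol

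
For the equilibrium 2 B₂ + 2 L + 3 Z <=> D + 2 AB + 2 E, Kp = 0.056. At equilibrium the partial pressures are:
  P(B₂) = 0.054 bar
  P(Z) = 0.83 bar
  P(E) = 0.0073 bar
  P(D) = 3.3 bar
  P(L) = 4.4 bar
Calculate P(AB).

At equilibrium, Kp = P(D)·P(AB)²·P(E)² / (P(B₂)²·P(L)²·P(Z)³) = 0.056.
(3.3)·(P(AB))²·(0.0073)² / ((0.054)²·(4.4)²·(0.83)³) = 0.056
P(AB)² = 10.3 ⇒ P(AB) = 3.2 bar

P(AB) = 3.2 bar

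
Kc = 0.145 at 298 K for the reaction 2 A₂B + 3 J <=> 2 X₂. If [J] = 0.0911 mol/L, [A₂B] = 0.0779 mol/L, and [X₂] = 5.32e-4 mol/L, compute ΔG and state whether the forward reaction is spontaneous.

Qc = [X₂]² / ([A₂B]²·[J]³) = (5.32e-4)² / ((0.0779)²·(0.0911)³) = 0.0617
ΔG = RT ln(Qc/Kc) = (8.314 J mol⁻¹ K⁻¹)(298 K) × ln(0.0617/0.145)
   = (2.478 kJ/mol)(-0.8544) = -2.12 kJ/mol
ΔG < 0, so the forward reaction is spontaneous (proceeds forward).

ΔG = -2.12 kJ/mol; the forward reaction is spontaneous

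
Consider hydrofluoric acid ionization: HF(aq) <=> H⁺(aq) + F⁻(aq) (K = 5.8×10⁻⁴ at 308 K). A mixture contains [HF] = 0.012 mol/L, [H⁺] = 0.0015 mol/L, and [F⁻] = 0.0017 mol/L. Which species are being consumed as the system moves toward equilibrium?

HF (reactants)

Q = [H⁺]·[F⁻] / [HF] = (0.0015)·(0.0017) / (0.012) = 2.1×10⁻⁴
Q = 2.1×10⁻⁴ < K = 5.8×10⁻⁴: net forward reaction.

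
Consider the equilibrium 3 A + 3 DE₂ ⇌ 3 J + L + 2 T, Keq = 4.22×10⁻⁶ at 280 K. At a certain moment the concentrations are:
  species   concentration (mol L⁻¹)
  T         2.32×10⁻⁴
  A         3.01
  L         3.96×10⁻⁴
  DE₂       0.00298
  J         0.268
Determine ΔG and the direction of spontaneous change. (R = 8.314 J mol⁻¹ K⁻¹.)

Q = [J]³·[L]·[T]² / ([A]³·[DE₂]³) = (0.268)³·(3.96×10⁻⁴)·(2.32×10⁻⁴)² / ((3.01)³·(0.00298)³) = 5.68×10⁻⁷
ΔG = RT ln(Q/Keq) = (8.314 J mol⁻¹ K⁻¹)(280 K) × ln(5.68×10⁻⁷/4.22×10⁻⁶)
   = (2.328 kJ/mol)(-2.005) = -4.67 kJ/mol
ΔG < 0, so the forward reaction is spontaneous (proceeds forward).

ΔG = -4.67 kJ/mol; the forward reaction is spontaneous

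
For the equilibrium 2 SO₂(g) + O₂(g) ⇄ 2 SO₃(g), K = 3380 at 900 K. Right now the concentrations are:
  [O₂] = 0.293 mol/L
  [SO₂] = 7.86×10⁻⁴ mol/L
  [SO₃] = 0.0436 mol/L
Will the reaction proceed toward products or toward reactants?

to the left

Q = [SO₃]² / ([SO₂]²·[O₂]) = (0.0436)² / ((7.86×10⁻⁴)²·(0.293)) = 10500
Q = 10500 > K = 3380, so the reverse reaction proceeds.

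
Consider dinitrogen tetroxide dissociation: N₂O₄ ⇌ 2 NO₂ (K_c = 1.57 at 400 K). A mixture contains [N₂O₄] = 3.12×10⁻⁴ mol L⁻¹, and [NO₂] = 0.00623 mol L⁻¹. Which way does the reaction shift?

to the right

Q_c = [NO₂]² / [N₂O₄] = (0.00623)² / (3.12×10⁻⁴) = 0.124
Q_c = 0.124 < K_c = 1.57, so the forward reaction proceeds.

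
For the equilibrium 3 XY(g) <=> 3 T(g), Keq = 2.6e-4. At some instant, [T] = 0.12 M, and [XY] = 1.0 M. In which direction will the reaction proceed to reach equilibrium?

in the reverse direction

Q = [T]³ / [XY]³ = (0.12)³ / (1.0)³ = 0.0017
Q = 0.0017 > Keq = 2.6e-4, so the reverse reaction proceeds.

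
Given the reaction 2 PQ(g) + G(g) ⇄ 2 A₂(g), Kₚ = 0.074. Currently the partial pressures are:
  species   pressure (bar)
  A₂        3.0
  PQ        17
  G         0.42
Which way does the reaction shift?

at equilibrium

Qₚ = P(A₂)² / (P(PQ)²·P(G)) = (3.0)² / ((17)²·(0.42)) = 0.074
Qₚ = 0.074 = Kₚ, so the system is already at equilibrium.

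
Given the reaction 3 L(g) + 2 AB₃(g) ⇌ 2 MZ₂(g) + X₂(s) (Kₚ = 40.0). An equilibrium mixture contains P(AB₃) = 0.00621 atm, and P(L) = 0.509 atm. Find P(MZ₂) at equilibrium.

P(MZ₂) = 0.0143 atm

(X₂ is a pure solid — omitted from Kₚ.)
At equilibrium, Kₚ = P(MZ₂)² / (P(L)³·P(AB₃)²) = 40.0.
(P(MZ₂))² / ((0.509)³·(0.00621)²) = 40.0
P(MZ₂)² = 2.03×10⁻⁴ ⇒ P(MZ₂) = 0.0143 atm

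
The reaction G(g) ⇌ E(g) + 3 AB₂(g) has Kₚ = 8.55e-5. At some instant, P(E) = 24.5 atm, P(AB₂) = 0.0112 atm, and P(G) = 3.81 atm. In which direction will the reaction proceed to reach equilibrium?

to the right

Qₚ = P(E)·P(AB₂)³ / P(G) = (24.5)·(0.0112)³ / (3.81) = 9.03e-6
Qₚ = 9.03e-6 < Kₚ = 8.55e-5, so the forward reaction proceeds.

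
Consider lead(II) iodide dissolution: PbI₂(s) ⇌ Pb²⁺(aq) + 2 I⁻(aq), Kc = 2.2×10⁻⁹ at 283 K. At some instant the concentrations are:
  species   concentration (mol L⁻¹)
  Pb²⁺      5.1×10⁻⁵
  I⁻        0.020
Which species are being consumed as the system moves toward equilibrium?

(PbI₂ is a pure solid — omitted from Qc.)
Qc = [Pb²⁺]·[I⁻]² = (5.1×10⁻⁵)·(0.020)² = 2.0×10⁻⁸
Qc = 2.0×10⁻⁸ > Kc = 2.2×10⁻⁹: net reverse reaction.

Pb²⁺, I⁻ (products)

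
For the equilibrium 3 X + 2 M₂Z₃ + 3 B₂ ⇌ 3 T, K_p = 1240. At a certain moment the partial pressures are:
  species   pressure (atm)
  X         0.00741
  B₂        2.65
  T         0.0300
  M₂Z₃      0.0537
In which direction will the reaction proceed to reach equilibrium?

neither direction; the system is at equilibrium

Q_p = P(T)³ / (P(X)³·P(M₂Z₃)²·P(B₂)³) = (0.0300)³ / ((0.00741)³·(0.0537)²·(2.65)³) = 1240
Q_p = 1240 = K_p, so the system is already at equilibrium.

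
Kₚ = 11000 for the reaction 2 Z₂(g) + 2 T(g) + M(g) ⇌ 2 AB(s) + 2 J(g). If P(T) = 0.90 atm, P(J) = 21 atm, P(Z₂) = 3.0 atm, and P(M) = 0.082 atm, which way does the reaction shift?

toward products

(AB is a pure solid — omitted from Qₚ.)
Qₚ = P(J)² / (P(Z₂)²·P(T)²·P(M)) = (21)² / ((3.0)²·(0.90)²·(0.082)) = 740
Qₚ = 740 < Kₚ = 11000, so the forward reaction proceeds.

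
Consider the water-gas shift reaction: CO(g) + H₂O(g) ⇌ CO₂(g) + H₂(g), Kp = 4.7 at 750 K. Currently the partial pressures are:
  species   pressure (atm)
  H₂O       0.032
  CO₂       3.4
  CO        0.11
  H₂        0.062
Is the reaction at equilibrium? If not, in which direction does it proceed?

Qp = P(CO₂)·P(H₂) / (P(CO)·P(H₂O)) = (3.4)·(0.062) / ((0.11)·(0.032)) = 60
Qp = 60 > Kp = 4.7, so the reverse reaction proceeds.

to the left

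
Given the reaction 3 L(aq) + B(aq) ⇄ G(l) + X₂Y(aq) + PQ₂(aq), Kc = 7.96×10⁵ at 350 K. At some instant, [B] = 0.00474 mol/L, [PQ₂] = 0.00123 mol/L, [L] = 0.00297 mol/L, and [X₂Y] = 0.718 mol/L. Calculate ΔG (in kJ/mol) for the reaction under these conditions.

ΔG = 6.37 kJ/mol

(G is a pure liquid — omitted from Qc.)
Qc = [X₂Y]·[PQ₂] / ([L]³·[B]) = (0.718)·(0.00123) / ((0.00297)³·(0.00474)) = 7.11×10⁶
ΔG = RT ln(Qc/Kc) = (8.314 J mol⁻¹ K⁻¹)(350 K) × ln(7.11×10⁶/7.96×10⁵)
   = (2.910 kJ/mol)(2.190) = 6.37 kJ/mol
ΔG > 0, so the forward reaction is non-spontaneous (proceeds in reverse).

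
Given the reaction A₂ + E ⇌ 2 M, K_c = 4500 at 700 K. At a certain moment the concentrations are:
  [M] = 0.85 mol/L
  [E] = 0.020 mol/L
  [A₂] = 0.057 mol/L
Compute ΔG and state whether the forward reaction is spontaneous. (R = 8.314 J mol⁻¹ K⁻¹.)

ΔG = -11.4 kJ/mol; the forward reaction is spontaneous

Q_c = [M]² / ([A₂]·[E]) = (0.85)² / ((0.057)·(0.020)) = 634
ΔG = RT ln(Q_c/K_c) = (8.314 J mol⁻¹ K⁻¹)(700 K) × ln(634/4500)
   = (5.820 kJ/mol)(-1.960) = -11.4 kJ/mol
ΔG < 0, so the forward reaction is spontaneous (proceeds forward).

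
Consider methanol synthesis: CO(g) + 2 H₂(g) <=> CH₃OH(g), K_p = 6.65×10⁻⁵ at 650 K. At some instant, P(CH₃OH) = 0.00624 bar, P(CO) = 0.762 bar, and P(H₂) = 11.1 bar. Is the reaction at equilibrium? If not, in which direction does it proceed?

at equilibrium

Q_p = P(CH₃OH) / (P(CO)·P(H₂)²) = (0.00624) / ((0.762)·(11.1)²) = 6.65×10⁻⁵
Q_p = 6.65×10⁻⁵ = K_p, so the system is already at equilibrium.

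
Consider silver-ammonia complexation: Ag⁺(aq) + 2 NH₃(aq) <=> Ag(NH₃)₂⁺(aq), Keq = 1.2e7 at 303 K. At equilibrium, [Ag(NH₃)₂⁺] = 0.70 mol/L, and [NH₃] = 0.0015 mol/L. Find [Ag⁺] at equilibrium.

At equilibrium, Keq = [Ag(NH₃)₂⁺] / ([Ag⁺]·[NH₃]²) = 1.2e7.
(0.70) / (([Ag⁺])·(0.0015)²) = 1.2e7
[Ag⁺] = 0.0259 = 0.026 mol/L

[Ag⁺] = 0.026 mol/L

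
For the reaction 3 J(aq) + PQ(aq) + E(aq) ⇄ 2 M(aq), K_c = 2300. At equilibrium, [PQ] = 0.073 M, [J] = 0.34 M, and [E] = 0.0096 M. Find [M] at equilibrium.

At equilibrium, K_c = [M]² / ([J]³·[PQ]·[E]) = 2300.
([M])² / ((0.34)³·(0.073)·(0.0096)) = 2300
[M]² = 0.0634 ⇒ [M] = 0.25 M

[M] = 0.25 M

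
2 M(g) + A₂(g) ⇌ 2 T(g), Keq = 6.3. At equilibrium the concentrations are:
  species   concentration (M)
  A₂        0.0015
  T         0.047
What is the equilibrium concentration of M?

[M] = 0.48 M

At equilibrium, Keq = [T]² / ([M]²·[A₂]) = 6.3.
(0.047)² / (([M])²·(0.0015)) = 6.3
[M]² = 0.234 ⇒ [M] = 0.48 M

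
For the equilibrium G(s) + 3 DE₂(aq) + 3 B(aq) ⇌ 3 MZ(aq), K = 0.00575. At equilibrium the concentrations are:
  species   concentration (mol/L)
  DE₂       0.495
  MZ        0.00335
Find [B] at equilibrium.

(G is a pure solid — omitted from K.)
At equilibrium, K = [MZ]³ / ([DE₂]³·[B]³) = 0.00575.
(0.00335)³ / ((0.495)³·([B])³) = 0.00575
[B]³ = 5.39×10⁻⁵ ⇒ [B] = 0.0378 mol/L

[B] = 0.0378 mol/L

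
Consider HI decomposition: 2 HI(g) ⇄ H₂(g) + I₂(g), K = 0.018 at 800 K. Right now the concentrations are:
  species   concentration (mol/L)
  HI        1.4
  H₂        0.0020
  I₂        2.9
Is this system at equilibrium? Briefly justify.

Q = [H₂]·[I₂] / [HI]² = (0.0020)·(2.9) / (1.4)² = 0.0030
Q = 0.0030 < K = 0.018: net forward reaction.

no; Q < K, reaction proceeds forward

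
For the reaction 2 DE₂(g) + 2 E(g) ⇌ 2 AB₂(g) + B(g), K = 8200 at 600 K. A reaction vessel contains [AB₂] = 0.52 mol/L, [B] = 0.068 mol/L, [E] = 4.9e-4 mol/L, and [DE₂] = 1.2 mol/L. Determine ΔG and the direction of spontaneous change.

Q = [AB₂]²·[B] / ([DE₂]²·[E]²) = (0.52)²·(0.068) / ((1.2)²·(4.9e-4)²) = 53200
ΔG = RT ln(Q/K) = (8.314 J mol⁻¹ K⁻¹)(600 K) × ln(53200/8200)
   = (4.988 kJ/mol)(1.870) = 9.33 kJ/mol
ΔG > 0, so the forward reaction is non-spontaneous (proceeds in reverse).

ΔG = 9.33 kJ/mol; the forward reaction is non-spontaneous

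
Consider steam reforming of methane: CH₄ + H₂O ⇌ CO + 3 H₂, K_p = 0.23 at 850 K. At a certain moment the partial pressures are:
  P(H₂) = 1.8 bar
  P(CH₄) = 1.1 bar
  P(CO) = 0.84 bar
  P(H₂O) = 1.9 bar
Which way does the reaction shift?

Q_p = P(CO)·P(H₂)³ / (P(CH₄)·P(H₂O)) = (0.84)·(1.8)³ / ((1.1)·(1.9)) = 2.3
Q_p = 2.3 > K_p = 0.23, so the reverse reaction proceeds.

to the left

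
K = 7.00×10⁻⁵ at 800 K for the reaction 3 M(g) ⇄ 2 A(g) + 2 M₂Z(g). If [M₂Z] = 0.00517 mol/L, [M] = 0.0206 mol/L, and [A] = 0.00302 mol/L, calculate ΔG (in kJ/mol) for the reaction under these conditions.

ΔG = -6.12 kJ/mol

Q = [A]²·[M₂Z]² / [M]³ = (0.00302)²·(0.00517)² / (0.0206)³ = 2.79×10⁻⁵
ΔG = RT ln(Q/K) = (8.314 J mol⁻¹ K⁻¹)(800 K) × ln(2.79×10⁻⁵/7.00×10⁻⁵)
   = (6.651 kJ/mol)(-0.9199) = -6.12 kJ/mol
ΔG < 0, so the forward reaction is spontaneous (proceeds forward).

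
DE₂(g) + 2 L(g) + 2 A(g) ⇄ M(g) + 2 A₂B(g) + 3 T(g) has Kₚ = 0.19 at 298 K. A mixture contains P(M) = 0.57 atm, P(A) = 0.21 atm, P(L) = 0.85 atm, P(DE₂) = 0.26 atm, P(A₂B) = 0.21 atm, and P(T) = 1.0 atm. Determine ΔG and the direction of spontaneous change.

ΔG = 6.86 kJ/mol; the forward reaction is non-spontaneous

Qₚ = P(M)·P(A₂B)²·P(T)³ / (P(DE₂)·P(L)²·P(A)²) = (0.57)·(0.21)²·(1.0)³ / ((0.26)·(0.85)²·(0.21)²) = 3.03
ΔG = RT ln(Qₚ/Kₚ) = (8.314 J mol⁻¹ K⁻¹)(298 K) × ln(3.03/0.19)
   = (2.478 kJ/mol)(2.769) = 6.86 kJ/mol
ΔG > 0, so the forward reaction is non-spontaneous (proceeds in reverse).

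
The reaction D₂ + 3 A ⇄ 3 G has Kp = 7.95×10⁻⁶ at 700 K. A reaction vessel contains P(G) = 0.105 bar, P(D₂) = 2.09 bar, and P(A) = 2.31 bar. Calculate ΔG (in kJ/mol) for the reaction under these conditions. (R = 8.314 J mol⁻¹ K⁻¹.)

Qp = P(G)³ / (P(D₂)·P(A)³) = (0.105)³ / ((2.09)·(2.31)³) = 4.49×10⁻⁵
ΔG = RT ln(Qp/Kp) = (8.314 J mol⁻¹ K⁻¹)(700 K) × ln(4.49×10⁻⁵/7.95×10⁻⁶)
   = (5.820 kJ/mol)(1.731) = 10.1 kJ/mol
ΔG > 0, so the forward reaction is non-spontaneous (proceeds in reverse).

ΔG = 10.1 kJ/mol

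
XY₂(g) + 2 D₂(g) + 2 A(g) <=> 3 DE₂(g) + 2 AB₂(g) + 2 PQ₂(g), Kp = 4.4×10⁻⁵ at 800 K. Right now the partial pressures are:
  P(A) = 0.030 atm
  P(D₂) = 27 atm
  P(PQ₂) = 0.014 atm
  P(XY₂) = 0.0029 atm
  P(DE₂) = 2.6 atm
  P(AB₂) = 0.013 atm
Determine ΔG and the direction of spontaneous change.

Qp = P(DE₂)³·P(AB₂)²·P(PQ₂)² / (P(XY₂)·P(D₂)²·P(A)²) = (2.6)³·(0.013)²·(0.014)² / ((0.0029)·(27)²·(0.030)²) = 3.06×10⁻⁴
ΔG = RT ln(Qp/Kp) = (8.314 J mol⁻¹ K⁻¹)(800 K) × ln(3.06×10⁻⁴/4.4×10⁻⁵)
   = (6.651 kJ/mol)(1.939) = 12.9 kJ/mol
ΔG > 0, so the forward reaction is non-spontaneous (proceeds in reverse).

ΔG = 12.9 kJ/mol; the forward reaction is non-spontaneous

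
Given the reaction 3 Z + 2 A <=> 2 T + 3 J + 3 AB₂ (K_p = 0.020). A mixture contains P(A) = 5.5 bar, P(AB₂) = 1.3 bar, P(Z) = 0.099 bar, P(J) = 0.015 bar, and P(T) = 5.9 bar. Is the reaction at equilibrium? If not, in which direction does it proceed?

Q_p = P(T)²·P(J)³·P(AB₂)³ / (P(Z)³·P(A)²) = (5.9)²·(0.015)³·(1.3)³ / ((0.099)³·(5.5)²) = 0.0088
Q_p = 0.0088 < K_p = 0.020, so the forward reaction proceeds.

in the forward direction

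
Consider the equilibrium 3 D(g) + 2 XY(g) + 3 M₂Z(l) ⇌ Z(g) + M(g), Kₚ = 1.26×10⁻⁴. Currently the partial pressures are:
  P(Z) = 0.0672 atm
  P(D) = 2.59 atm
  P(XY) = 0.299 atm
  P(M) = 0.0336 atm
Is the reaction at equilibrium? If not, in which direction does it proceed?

(M₂Z is a pure liquid — omitted from Qₚ.)
Qₚ = P(Z)·P(M) / (P(D)³·P(XY)²) = (0.0672)·(0.0336) / ((2.59)³·(0.299)²) = 0.00145
Qₚ = 0.00145 > Kₚ = 1.26×10⁻⁴, so the reverse reaction proceeds.

to the left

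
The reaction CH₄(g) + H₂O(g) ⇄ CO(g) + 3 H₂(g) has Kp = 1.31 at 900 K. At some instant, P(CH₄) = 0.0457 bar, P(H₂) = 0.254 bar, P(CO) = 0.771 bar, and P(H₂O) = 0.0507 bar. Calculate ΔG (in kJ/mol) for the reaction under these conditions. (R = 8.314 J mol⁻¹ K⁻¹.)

Qp = P(CO)·P(H₂)³ / (P(CH₄)·P(H₂O)) = (0.771)·(0.254)³ / ((0.0457)·(0.0507)) = 5.45
ΔG = RT ln(Qp/Kp) = (8.314 J mol⁻¹ K⁻¹)(900 K) × ln(5.45/1.31)
   = (7.483 kJ/mol)(1.426) = 10.7 kJ/mol
ΔG > 0, so the forward reaction is non-spontaneous (proceeds in reverse).

ΔG = 10.7 kJ/mol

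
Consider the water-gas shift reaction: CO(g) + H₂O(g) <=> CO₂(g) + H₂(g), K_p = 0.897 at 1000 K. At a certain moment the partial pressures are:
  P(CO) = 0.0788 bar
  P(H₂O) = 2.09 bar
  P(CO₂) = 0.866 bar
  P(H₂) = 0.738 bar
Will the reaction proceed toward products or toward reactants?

in the reverse direction

Q_p = P(CO₂)·P(H₂) / (P(CO)·P(H₂O)) = (0.866)·(0.738) / ((0.0788)·(2.09)) = 3.88
Q_p = 3.88 > K_p = 0.897, so the reverse reaction proceeds.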